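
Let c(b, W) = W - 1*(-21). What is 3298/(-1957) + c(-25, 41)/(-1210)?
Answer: -2055957/1183985 ≈ -1.7365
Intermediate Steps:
c(b, W) = 21 + W (c(b, W) = W + 21 = 21 + W)
3298/(-1957) + c(-25, 41)/(-1210) = 3298/(-1957) + (21 + 41)/(-1210) = 3298*(-1/1957) + 62*(-1/1210) = -3298/1957 - 31/605 = -2055957/1183985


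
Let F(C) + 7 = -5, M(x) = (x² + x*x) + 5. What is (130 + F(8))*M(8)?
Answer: 15694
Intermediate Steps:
M(x) = 5 + 2*x² (M(x) = (x² + x²) + 5 = 2*x² + 5 = 5 + 2*x²)
F(C) = -12 (F(C) = -7 - 5 = -12)
(130 + F(8))*M(8) = (130 - 12)*(5 + 2*8²) = 118*(5 + 2*64) = 118*(5 + 128) = 118*133 = 15694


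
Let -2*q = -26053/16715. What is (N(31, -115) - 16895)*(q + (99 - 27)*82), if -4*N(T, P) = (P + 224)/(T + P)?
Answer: -160077813282329/1604640 ≈ -9.9759e+7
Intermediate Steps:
N(T, P) = -(224 + P)/(4*(P + T)) (N(T, P) = -(P + 224)/(4*(T + P)) = -(224 + P)/(4*(P + T)))
q = 26053/33430 (q = -(-26053)/(2*16715) = -½*(-26053/16715) = 26053/33430 ≈ 0.77933)
(N(31, -115) - 16895)*(q + (99 - 27)*82) = ((-56 - ¼*(-115))/(-115 + 31) - 16895)*(26053/33430 + (99 - 27)*82) = ((-56 + 115/4)/(-84) - 16895)*(26053/33430 + 72*82) = (-1/84*(-109/4) - 16895)*(26053/33430 + 5904) = (109/336 - 16895)*(197396773/33430) = -5676611/336*197396773/33430 = -160077813282329/1604640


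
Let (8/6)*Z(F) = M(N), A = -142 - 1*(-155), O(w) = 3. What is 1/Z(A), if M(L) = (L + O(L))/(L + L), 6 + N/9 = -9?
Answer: 30/11 ≈ 2.7273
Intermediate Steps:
N = -135 (N = -54 + 9*(-9) = -54 - 81 = -135)
M(L) = (3 + L)/(2*L) (M(L) = (L + 3)/(L + L) = (3 + L)/((2*L)) = (3 + L)*(1/(2*L)) = (3 + L)/(2*L))
A = 13 (A = -142 + 155 = 13)
Z(F) = 11/30 (Z(F) = 3*((1/2)*(3 - 135)/(-135))/4 = 3*((1/2)*(-1/135)*(-132))/4 = (3/4)*(22/45) = 11/30)
1/Z(A) = 1/(11/30) = 30/11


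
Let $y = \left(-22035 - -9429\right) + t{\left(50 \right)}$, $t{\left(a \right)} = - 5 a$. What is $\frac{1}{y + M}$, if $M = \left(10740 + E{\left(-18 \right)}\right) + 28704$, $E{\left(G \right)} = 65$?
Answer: $\frac{1}{26653} \approx 3.7519 \cdot 10^{-5}$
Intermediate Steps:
$y = -12856$ ($y = \left(-22035 - -9429\right) - 250 = \left(-22035 + 9429\right) - 250 = -12606 - 250 = -12856$)
$M = 39509$ ($M = \left(10740 + 65\right) + 28704 = 10805 + 28704 = 39509$)
$\frac{1}{y + M} = \frac{1}{-12856 + 39509} = \frac{1}{26653}$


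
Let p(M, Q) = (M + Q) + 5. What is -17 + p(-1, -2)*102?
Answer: 187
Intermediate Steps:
p(M, Q) = 5 + M + Q
-17 + p(-1, -2)*102 = -17 + (5 - 1 - 2)*102 = -17 + 2*102 = -17 + 204 = 187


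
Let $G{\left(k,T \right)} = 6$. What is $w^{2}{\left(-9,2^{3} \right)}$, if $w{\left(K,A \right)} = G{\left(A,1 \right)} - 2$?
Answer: $16$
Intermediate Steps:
$w{\left(K,A \right)} = 4$ ($w{\left(K,A \right)} = 6 - 2 = 4$)
$w^{2}{\left(-9,2^{3} \right)} = 4^{2} = 16$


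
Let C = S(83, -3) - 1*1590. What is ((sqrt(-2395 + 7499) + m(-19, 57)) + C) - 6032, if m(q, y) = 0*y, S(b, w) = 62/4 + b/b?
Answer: -15211/2 + 4*sqrt(319) ≈ -7534.1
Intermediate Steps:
S(b, w) = 33/2 (S(b, w) = 62*(1/4) + 1 = 31/2 + 1 = 33/2)
m(q, y) = 0
C = -3147/2 (C = 33/2 - 1*1590 = 33/2 - 1590 = -3147/2 ≈ -1573.5)
((sqrt(-2395 + 7499) + m(-19, 57)) + C) - 6032 = ((sqrt(-2395 + 7499) + 0) - 3147/2) - 6032 = ((sqrt(5104) + 0) - 3147/2) - 6032 = ((4*sqrt(319) + 0) - 3147/2) - 6032 = (4*sqrt(319) - 3147/2) - 6032 = (-3147/2 + 4*sqrt(319)) - 6032 = -15211/2 + 4*sqrt(319)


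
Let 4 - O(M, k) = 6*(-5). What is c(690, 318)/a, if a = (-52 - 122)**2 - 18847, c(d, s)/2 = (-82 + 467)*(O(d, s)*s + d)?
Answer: 805140/1039 ≈ 774.92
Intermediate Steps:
O(M, k) = 34 (O(M, k) = 4 - 6*(-5) = 4 - 1*(-30) = 4 + 30 = 34)
c(d, s) = 770*d + 26180*s (c(d, s) = 2*((-82 + 467)*(34*s + d)) = 2*(385*(d + 34*s)) = 2*(385*d + 13090*s) = 770*d + 26180*s)
a = 11429 (a = (-174)**2 - 18847 = 30276 - 18847 = 11429)
c(690, 318)/a = (770*690 + 26180*318)/11429 = (531300 + 8325240)*(1/11429) = 8856540*(1/11429) = 805140/1039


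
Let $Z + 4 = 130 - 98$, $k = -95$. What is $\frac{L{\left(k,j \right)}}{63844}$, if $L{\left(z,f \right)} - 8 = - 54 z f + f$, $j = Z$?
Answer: $\frac{35919}{15961} \approx 2.2504$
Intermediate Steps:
$Z = 28$ ($Z = -4 + \left(130 - 98\right) = -4 + 32 = 28$)
$j = 28$
$L{\left(z,f \right)} = 8 + f - 54 f z$ ($L{\left(z,f \right)} = 8 + \left(- 54 z f + f\right) = 8 - \left(- f + 54 f z\right) = 8 + f - 54 f z$)
$\frac{L{\left(k,j \right)}}{63844} = \frac{8 + 28 - 1512 \left(-95\right)}{63844} = \left(8 + 28 + 143640\right) \frac{1}{63844} = 143676 \cdot \frac{1}{63844} = \frac{35919}{15961}$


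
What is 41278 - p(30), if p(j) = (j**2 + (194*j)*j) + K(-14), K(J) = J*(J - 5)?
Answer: -134488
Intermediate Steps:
K(J) = J*(-5 + J)
p(j) = 266 + 195*j**2 (p(j) = (j**2 + (194*j)*j) - 14*(-5 - 14) = (j**2 + 194*j**2) - 14*(-19) = 195*j**2 + 266 = 266 + 195*j**2)
41278 - p(30) = 41278 - (266 + 195*30**2) = 41278 - (266 + 195*900) = 41278 - (266 + 175500) = 41278 - 1*175766 = 41278 - 175766 = -134488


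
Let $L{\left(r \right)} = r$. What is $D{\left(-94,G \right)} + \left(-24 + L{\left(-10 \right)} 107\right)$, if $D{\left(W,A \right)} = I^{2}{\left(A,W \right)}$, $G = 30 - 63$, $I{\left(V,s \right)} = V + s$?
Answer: $15035$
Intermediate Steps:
$G = -33$
$D{\left(W,A \right)} = \left(A + W\right)^{2}$
$D{\left(-94,G \right)} + \left(-24 + L{\left(-10 \right)} 107\right) = \left(-33 - 94\right)^{2} - 1094 = \left(-127\right)^{2} - 1094 = 16129 - 1094 = 15035$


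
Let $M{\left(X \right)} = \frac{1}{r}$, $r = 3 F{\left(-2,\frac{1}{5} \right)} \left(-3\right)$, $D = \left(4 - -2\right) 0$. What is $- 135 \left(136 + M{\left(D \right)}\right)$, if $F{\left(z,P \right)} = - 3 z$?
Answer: $- \frac{36715}{2} \approx -18358.0$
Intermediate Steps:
$D = 0$ ($D = \left(4 + 2\right) 0 = 6 \cdot 0 = 0$)
$r = -54$ ($r = 3 \left(\left(-3\right) \left(-2\right)\right) \left(-3\right) = 3 \cdot 6 \left(-3\right) = 18 \left(-3\right) = -54$)
$M{\left(X \right)} = - \frac{1}{54}$ ($M{\left(X \right)} = \frac{1}{-54} = - \frac{1}{54}$)
$- 135 \left(136 + M{\left(D \right)}\right) = - 135 \left(136 - \frac{1}{54}\right) = \left(-135\right) \frac{7343}{54} = - \frac{36715}{2}$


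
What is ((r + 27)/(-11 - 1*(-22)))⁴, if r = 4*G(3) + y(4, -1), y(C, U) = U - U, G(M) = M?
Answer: 2313441/14641 ≈ 158.01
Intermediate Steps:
y(C, U) = 0
r = 12 (r = 4*3 + 0 = 12 + 0 = 12)
((r + 27)/(-11 - 1*(-22)))⁴ = ((12 + 27)/(-11 - 1*(-22)))⁴ = (39/(-11 + 22))⁴ = (39/11)⁴ = 2313441/14641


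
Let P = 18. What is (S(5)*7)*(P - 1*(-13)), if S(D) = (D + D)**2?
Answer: 21700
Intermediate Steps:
S(D) = 4*D**2 (S(D) = (2*D)**2 = 4*D**2)
(S(5)*7)*(P - 1*(-13)) = ((4*5**2)*7)*(18 - 1*(-13)) = ((4*25)*7)*(18 + 13) = (100*7)*31 = 700*31 = 21700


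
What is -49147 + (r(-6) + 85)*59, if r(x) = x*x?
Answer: -42008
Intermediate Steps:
r(x) = x²
-49147 + (r(-6) + 85)*59 = -49147 + ((-6)² + 85)*59 = -49147 + (36 + 85)*59 = -49147 + 121*59 = -49147 + 7139 = -42008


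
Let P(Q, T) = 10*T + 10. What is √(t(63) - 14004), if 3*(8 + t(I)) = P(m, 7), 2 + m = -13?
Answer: 2*I*√31467/3 ≈ 118.26*I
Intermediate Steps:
m = -15 (m = -2 - 13 = -15)
P(Q, T) = 10 + 10*T
t(I) = 56/3 (t(I) = -8 + (10 + 10*7)/3 = -8 + (10 + 70)/3 = -8 + (⅓)*80 = -8 + 80/3 = 56/3)
√(t(63) - 14004) = √(56/3 - 14004) = √(-41956/3) = 2*I*√31467/3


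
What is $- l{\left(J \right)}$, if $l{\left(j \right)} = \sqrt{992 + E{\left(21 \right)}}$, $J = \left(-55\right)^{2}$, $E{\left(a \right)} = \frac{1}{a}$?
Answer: $- \frac{\sqrt{437493}}{21} \approx -31.497$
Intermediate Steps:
$J = 3025$
$l{\left(j \right)} = \frac{\sqrt{437493}}{21}$ ($l{\left(j \right)} = \sqrt{992 + \frac{1}{21}} = \sqrt{\frac{20833}{21}} = \frac{\sqrt{437493}}{21}$)
$- l{\left(J \right)} = - \frac{\sqrt{437493}}{21}$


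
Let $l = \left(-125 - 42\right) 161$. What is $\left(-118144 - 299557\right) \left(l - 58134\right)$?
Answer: $35513356721$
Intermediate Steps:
$l = -26887$ ($l = \left(-167\right) 161 = -26887$)
$\left(-118144 - 299557\right) \left(l - 58134\right) = \left(-118144 - 299557\right) \left(-26887 - 58134\right) = \left(-417701\right) \left(-85021\right) = 35513356721$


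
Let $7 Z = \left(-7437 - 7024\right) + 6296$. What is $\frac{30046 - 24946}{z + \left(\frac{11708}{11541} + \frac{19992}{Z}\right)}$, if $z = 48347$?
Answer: $\frac{480584551500}{4554327818071} \approx 0.10552$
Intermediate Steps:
$Z = - \frac{8165}{7}$ ($Z = \frac{\left(-7437 - 7024\right) + 6296}{7} = \frac{-14461 + 6296}{7} = \frac{1}{7} \left(-8165\right) = - \frac{8165}{7} \approx -1166.4$)
$\frac{30046 - 24946}{z + \left(\frac{11708}{11541} + \frac{19992}{Z}\right)} = \frac{30046 - 24946}{48347 + \left(\frac{11708}{11541} + \frac{19992}{- \frac{8165}{7}}\right)} = \frac{5100}{48347 + \left(11708 \cdot \frac{1}{11541} + 19992 \left(- \frac{7}{8165}\right)\right)} = \frac{5100}{48347 + \left(\frac{11708}{11541} - \frac{139944}{8165}\right)} = \frac{5100}{48347 - \frac{1519497884}{94232265}} = \frac{5100}{\frac{4554327818071}{94232265}} = 5100 \cdot \frac{94232265}{4554327818071} = \frac{480584551500}{4554327818071}$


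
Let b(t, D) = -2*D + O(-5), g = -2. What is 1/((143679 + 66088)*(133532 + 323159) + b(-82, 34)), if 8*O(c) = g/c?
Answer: 20/1915974018581 ≈ 1.0439e-11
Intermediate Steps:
O(c) = -1/(4*c) (O(c) = (-2/c)/8 = -1/(4*c))
b(t, D) = 1/20 - 2*D (b(t, D) = -2*D - ¼/(-5) = -2*D - ¼*(-⅕) = -2*D + 1/20 = 1/20 - 2*D)
1/((143679 + 66088)*(133532 + 323159) + b(-82, 34)) = 1/((143679 + 66088)*(133532 + 323159) + (1/20 - 2*34)) = 1/(209767*456691 + (1/20 - 68)) = 1/(95798700997 - 1359/20) = 1/(1915974018581/20) = 20/1915974018581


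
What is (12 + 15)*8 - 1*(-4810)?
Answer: 5026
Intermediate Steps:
(12 + 15)*8 - 1*(-4810) = 27*8 + 4810 = 216 + 4810 = 5026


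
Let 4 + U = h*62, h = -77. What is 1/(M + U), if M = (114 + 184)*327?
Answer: 1/92668 ≈ 1.0791e-5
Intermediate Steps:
U = -4778 (U = -4 - 77*62 = -4 - 4774 = -4778)
M = 97446 (M = 298*327 = 97446)
1/(M + U) = 1/(97446 - 4778) = 1/92668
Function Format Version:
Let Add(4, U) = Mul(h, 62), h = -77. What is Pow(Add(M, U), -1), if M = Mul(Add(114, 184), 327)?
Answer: Rational(1, 92668) ≈ 1.0791e-5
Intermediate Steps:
U = -4778 (U = Add(-4, Mul(-77, 62)) = Add(-4, -4774) = -4778)
M = 97446 (M = Mul(298, 327) = 97446)
Pow(Add(M, U), -1) = Pow(Add(97446, -4778), -1) = Pow(92668, -1) = Rational(1, 92668)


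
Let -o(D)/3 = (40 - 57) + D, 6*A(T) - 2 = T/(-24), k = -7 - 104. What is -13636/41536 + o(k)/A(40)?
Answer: 71770799/10384 ≈ 6911.7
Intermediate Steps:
k = -111
A(T) = ⅓ - T/144 (A(T) = ⅓ + (T/(-24))/6 = ⅓ + (T*(-1/24))/6 = ⅓ + (-T/24)/6 = ⅓ - T/144)
o(D) = 51 - 3*D (o(D) = -3*((40 - 57) + D) = -3*(-17 + D) = 51 - 3*D)
-13636/41536 + o(k)/A(40) = -13636/41536 + (51 - 3*(-111))/(⅓ - 1/144*40) = -13636*1/41536 + (51 + 333)/(⅓ - 5/18) = -3409/10384 + 384/(1/18) = -3409/10384 + 384*18 = -3409/10384 + 6912 = 71770799/10384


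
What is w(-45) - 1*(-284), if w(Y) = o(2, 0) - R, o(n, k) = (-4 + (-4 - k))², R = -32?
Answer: 380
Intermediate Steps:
o(n, k) = (-8 - k)²
w(Y) = 96 (w(Y) = (8 + 0)² - 1*(-32) = 8² + 32 = 64 + 32 = 96)
w(-45) - 1*(-284) = 96 - 1*(-284) = 96 + 284 = 380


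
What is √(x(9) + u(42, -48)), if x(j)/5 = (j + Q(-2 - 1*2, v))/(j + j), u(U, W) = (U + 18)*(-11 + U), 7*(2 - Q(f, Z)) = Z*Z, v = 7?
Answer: 5*√670/3 ≈ 43.141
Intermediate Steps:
Q(f, Z) = 2 - Z²/7 (Q(f, Z) = 2 - Z*Z/7 = 2 - Z²/7)
u(U, W) = (-11 + U)*(18 + U) (u(U, W) = (18 + U)*(-11 + U) = (-11 + U)*(18 + U))
x(j) = 5*(-5 + j)/(2*j) (x(j) = 5*((j + (2 - ⅐*7²))/(j + j)) = 5*((j + (2 - ⅐*49))/((2*j))) = 5*((j + (2 - 7))*(1/(2*j))) = 5*((j - 5)*(1/(2*j))) = 5*((-5 + j)*(1/(2*j))) = 5*((-5 + j)/(2*j)) = 5*(-5 + j)/(2*j))
√(x(9) + u(42, -48)) = √((5/2)*(-5 + 9)/9 + (-198 + 42² + 7*42)) = √((5/2)*(⅑)*4 + (-198 + 1764 + 294)) = √(10/9 + 1860) = √(16750/9) = 5*√670/3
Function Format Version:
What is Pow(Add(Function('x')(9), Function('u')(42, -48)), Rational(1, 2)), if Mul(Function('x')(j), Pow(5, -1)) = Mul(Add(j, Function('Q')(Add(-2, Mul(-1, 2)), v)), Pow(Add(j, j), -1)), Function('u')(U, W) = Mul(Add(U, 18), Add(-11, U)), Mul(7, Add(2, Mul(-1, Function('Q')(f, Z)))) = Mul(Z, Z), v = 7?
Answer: Mul(Rational(5, 3), Pow(670, Rational(1, 2))) ≈ 43.141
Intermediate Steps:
Function('Q')(f, Z) = Add(2, Mul(Rational(-1, 7), Pow(Z, 2))) (Function('Q')(f, Z) = Add(2, Mul(Rational(-1, 7), Mul(Z, Z))) = Add(2, Mul(Rational(-1, 7), Pow(Z, 2))))
Function('u')(U, W) = Mul(Add(-11, U), Add(18, U)) (Function('u')(U, W) = Mul(Add(18, U), Add(-11, U)) = Mul(Add(-11, U), Add(18, U)))
Function('x')(j) = Mul(Rational(5, 2), Pow(j, -1), Add(-5, j)) (Function('x')(j) = Mul(5, Mul(Add(j, Add(2, Mul(Rational(-1, 7), Pow(7, 2)))), Pow(Add(j, j), -1))) = Mul(5, Mul(Add(j, Add(2, Mul(Rational(-1, 7), 49))), Pow(Mul(2, j), -1))) = Mul(5, Mul(Add(j, Add(2, -7)), Mul(Rational(1, 2), Pow(j, -1)))) = Mul(5, Mul(Add(j, -5), Mul(Rational(1, 2), Pow(j, -1)))) = Mul(5, Mul(Add(-5, j), Mul(Rational(1, 2), Pow(j, -1)))) = Mul(5, Mul(Rational(1, 2), Pow(j, -1), Add(-5, j))) = Mul(Rational(5, 2), Pow(j, -1), Add(-5, j)))
Pow(Add(Function('x')(9), Function('u')(42, -48)), Rational(1, 2)) = Pow(Add(Mul(Rational(5, 2), Pow(9, -1), Add(-5, 9)), Add(-198, Pow(42, 2), Mul(7, 42))), Rational(1, 2)) = Pow(Add(Mul(Rational(5, 2), Rational(1, 9), 4), Add(-198, 1764, 294)), Rational(1, 2)) = Pow(Add(Rational(10, 9), 1860), Rational(1, 2)) = Pow(Rational(16750, 9), Rational(1, 2)) = Mul(Rational(5, 3), Pow(670, Rational(1, 2)))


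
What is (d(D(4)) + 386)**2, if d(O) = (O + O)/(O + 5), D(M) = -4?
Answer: 142884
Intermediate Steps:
d(O) = 2*O/(5 + O) (d(O) = (2*O)/(5 + O) = 2*O/(5 + O))
(d(D(4)) + 386)**2 = (2*(-4)/(5 - 4) + 386)**2 = (2*(-4)/1 + 386)**2 = (2*(-4)*1 + 386)**2 = (-8 + 386)**2 = 378**2 = 142884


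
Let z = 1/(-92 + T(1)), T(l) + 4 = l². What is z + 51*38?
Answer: 184109/95 ≈ 1938.0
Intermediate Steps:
T(l) = -4 + l²
z = -1/95 (z = 1/(-92 + (-4 + 1²)) = 1/(-92 + (-4 + 1)) = 1/(-92 - 3) = 1/(-95) = -1/95 ≈ -0.010526)
z + 51*38 = -1/95 + 51*38 = -1/95 + 1938 = 184109/95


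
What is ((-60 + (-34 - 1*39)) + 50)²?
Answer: 6889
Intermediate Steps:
((-60 + (-34 - 1*39)) + 50)² = ((-60 + (-34 - 39)) + 50)² = ((-60 - 73) + 50)² = (-133 + 50)² = (-83)² = 6889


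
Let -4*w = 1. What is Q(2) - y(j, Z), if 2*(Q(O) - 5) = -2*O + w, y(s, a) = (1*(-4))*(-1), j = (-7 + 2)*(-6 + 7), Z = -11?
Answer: -9/8 ≈ -1.1250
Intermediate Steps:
w = -¼ (w = -¼*1 = -¼ ≈ -0.25000)
j = -5 (j = -5*1 = -5)
y(s, a) = 4 (y(s, a) = -4*(-1) = 4)
Q(O) = 39/8 - O (Q(O) = 5 + (-2*O - ¼)/2 = 5 + (-¼ - 2*O)/2 = 5 + (-⅛ - O) = 39/8 - O)
Q(2) - y(j, Z) = (39/8 - 1*2) - 1*4 = (39/8 - 2) - 4 = 23/8 - 4 = -9/8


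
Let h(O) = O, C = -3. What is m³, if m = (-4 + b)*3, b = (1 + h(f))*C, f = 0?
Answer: -9261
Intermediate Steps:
b = -3 (b = (1 + 0)*(-3) = 1*(-3) = -3)
m = -21 (m = (-4 - 3)*3 = -7*3 = -21)
m³ = (-21)³ = -9261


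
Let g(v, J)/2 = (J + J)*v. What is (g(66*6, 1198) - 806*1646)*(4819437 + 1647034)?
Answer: 3692070416276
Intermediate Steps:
g(v, J) = 4*J*v (g(v, J) = 2*((J + J)*v) = 2*((2*J)*v) = 2*(2*J*v) = 4*J*v)
(g(66*6, 1198) - 806*1646)*(4819437 + 1647034) = (4*1198*(66*6) - 806*1646)*(4819437 + 1647034) = (4*1198*396 - 1326676)*6466471 = (1897632 - 1326676)*6466471 = 570956*6466471 = 3692070416276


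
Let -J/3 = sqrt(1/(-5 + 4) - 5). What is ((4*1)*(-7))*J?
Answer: 84*I*sqrt(6) ≈ 205.76*I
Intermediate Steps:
J = -3*I*sqrt(6) (J = -3*sqrt(1/(-5 + 4) - 5) = -3*sqrt(1/(-1) - 5) = -3*sqrt(-1 - 5) = -3*I*sqrt(6) ≈ -7.3485*I)
((4*1)*(-7))*J = ((4*1)*(-7))*(-3*I*sqrt(6)) = (4*(-7))*(-3*I*sqrt(6)) = -(-84)*I*sqrt(6) = 84*I*sqrt(6)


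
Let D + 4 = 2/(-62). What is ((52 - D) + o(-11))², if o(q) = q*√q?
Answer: 1738078/961 - 38214*I*√11/31 ≈ 1808.6 - 4088.4*I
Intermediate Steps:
o(q) = q^(3/2)
D = -125/31 (D = -4 + 2/(-62) = -4 + 2*(-1/62) = -4 - 1/31 = -125/31 ≈ -4.0323)
((52 - D) + o(-11))² = ((52 - 1*(-125/31)) + (-11)^(3/2))² = ((52 + 125/31) - 11*I*√11)² = (1737/31 - 11*I*√11)²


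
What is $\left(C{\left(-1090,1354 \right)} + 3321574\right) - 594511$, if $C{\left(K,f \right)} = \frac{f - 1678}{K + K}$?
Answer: $\frac{1486249416}{545} \approx 2.7271 \cdot 10^{6}$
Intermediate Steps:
$C{\left(K,f \right)} = \frac{-1678 + f}{2 K}$
$\left(C{\left(-1090,1354 \right)} + 3321574\right) - 594511 = \left(\frac{-1678 + 1354}{2 \left(-1090\right)} + 3321574\right) - 594511 = \left(\frac{1}{2} \left(- \frac{1}{1090}\right) \left(-324\right) + 3321574\right) - 594511 = \left(\frac{81}{545} + 3321574\right) - 594511 = \frac{1810257911}{545} - 594511 = \frac{1486249416}{545}$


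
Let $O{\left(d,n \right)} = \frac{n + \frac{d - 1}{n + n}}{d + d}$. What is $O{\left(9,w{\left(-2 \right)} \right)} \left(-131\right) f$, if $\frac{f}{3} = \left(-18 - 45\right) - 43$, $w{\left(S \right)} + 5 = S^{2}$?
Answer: $- \frac{34715}{3} \approx -11572.0$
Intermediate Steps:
$w{\left(S \right)} = -5 + S^{2}$
$O{\left(d,n \right)} = \frac{n + \frac{-1 + d}{2 n}}{2 d}$
$f = -318$ ($f = 3 \left(\left(-18 - 45\right) - 43\right) = 3 \left(-63 - 43\right) = 3 \left(-106\right) = -318$)
$O{\left(9,w{\left(-2 \right)} \right)} \left(-131\right) f = \frac{-1 + 9 + 2 \left(-5 + \left(-2\right)^{2}\right)^{2}}{4 \cdot 9 \left(-5 + \left(-2\right)^{2}\right)} \left(-131\right) \left(-318\right) = \frac{1}{4} \cdot \frac{1}{9} \frac{1}{-5 + 4} \left(-1 + 9 + 2 \left(-5 + 4\right)^{2}\right) \left(-131\right) \left(-318\right) = \frac{1}{4} \cdot \frac{1}{9} \frac{1}{-1} \left(-1 + 9 + 2 \left(-1\right)^{2}\right) \left(-131\right) \left(-318\right) = \frac{1}{4} \cdot \frac{1}{9} \left(-1\right) \left(-1 + 9 + 2 \cdot 1\right) \left(-131\right) \left(-318\right) = \frac{1}{4} \cdot \frac{1}{9} \left(-1\right) \left(-1 + 9 + 2\right) \left(-131\right) \left(-318\right) = \frac{1}{4} \cdot \frac{1}{9} \left(-1\right) 10 \left(-131\right) \left(-318\right) = \left(- \frac{5}{18}\right) \left(-131\right) \left(-318\right) = \frac{655}{18} \left(-318\right) = - \frac{34715}{3}$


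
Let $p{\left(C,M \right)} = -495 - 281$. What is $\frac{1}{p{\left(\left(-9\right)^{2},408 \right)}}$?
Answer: $- \frac{1}{776} \approx -0.0012887$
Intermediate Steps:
$p{\left(C,M \right)} = -776$
$\frac{1}{p{\left(\left(-9\right)^{2},408 \right)}} = \frac{1}{-776} = - \frac{1}{776}$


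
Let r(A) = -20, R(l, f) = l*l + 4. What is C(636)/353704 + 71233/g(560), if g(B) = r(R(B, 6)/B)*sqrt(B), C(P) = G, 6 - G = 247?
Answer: -241/353704 - 71233*sqrt(35)/2800 ≈ -150.51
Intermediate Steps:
G = -241 (G = 6 - 1*247 = 6 - 247 = -241)
R(l, f) = 4 + l**2 (R(l, f) = l**2 + 4 = 4 + l**2)
C(P) = -241
g(B) = -20*sqrt(B)
C(636)/353704 + 71233/g(560) = -241/353704 + 71233/((-80*sqrt(35))) = -241/353704 + 71233*(-sqrt(35)/2800) = -241/353704 - 71233*sqrt(35)/2800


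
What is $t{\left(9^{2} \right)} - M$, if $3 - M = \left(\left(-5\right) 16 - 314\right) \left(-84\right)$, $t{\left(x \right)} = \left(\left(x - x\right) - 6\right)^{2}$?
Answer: $33129$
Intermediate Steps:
$t{\left(x \right)} = 36$ ($t{\left(x \right)} = \left(0 - 6\right)^{2} = \left(-6\right)^{2} = 36$)
$M = -33093$ ($M = 3 - \left(\left(-5\right) 16 - 314\right) \left(-84\right) = 3 - \left(-80 - 314\right) \left(-84\right) = 3 - \left(-394\right) \left(-84\right) = 3 - 33096 = -33093$)
$t{\left(9^{2} \right)} - M = 36 - -33093 = 36 + 33093 = 33129$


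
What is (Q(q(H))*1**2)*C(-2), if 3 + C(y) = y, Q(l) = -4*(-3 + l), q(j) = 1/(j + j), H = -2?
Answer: -65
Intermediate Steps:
q(j) = 1/(2*j)
Q(l) = 12 - 4*l
C(y) = -3 + y
(Q(q(H))*1**2)*C(-2) = ((12 - 2/(-2))*1**2)*(-3 - 2) = ((12 - 2*(-1)/2)*1)*(-5) = ((12 - 4*(-1/4))*1)*(-5) = ((12 + 1)*1)*(-5) = (13*1)*(-5) = 13*(-5) = -65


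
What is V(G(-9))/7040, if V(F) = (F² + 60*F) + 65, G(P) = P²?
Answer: 5743/3520 ≈ 1.6315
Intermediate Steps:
V(F) = 65 + F² + 60*F
V(G(-9))/7040 = (65 + ((-9)²)² + 60*(-9)²)/7040 = (65 + 81² + 60*81)*(1/7040) = (65 + 6561 + 4860)*(1/7040) = 11486*(1/7040) = 5743/3520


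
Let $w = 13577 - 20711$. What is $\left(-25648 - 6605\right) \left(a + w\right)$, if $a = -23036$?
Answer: $973073010$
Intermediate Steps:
$w = -7134$
$\left(-25648 - 6605\right) \left(a + w\right) = \left(-25648 - 6605\right) \left(-23036 - 7134\right) = \left(-32253\right) \left(-30170\right) = 973073010$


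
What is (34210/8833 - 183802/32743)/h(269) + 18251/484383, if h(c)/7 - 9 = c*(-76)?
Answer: 9809244121709609/260254080851254545 ≈ 0.037691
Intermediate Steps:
h(c) = 63 - 532*c (h(c) = 63 + 7*(c*(-76)) = 63 + 7*(-76*c) = 63 - 532*c)
(34210/8833 - 183802/32743)/h(269) + 18251/484383 = (34210/8833 - 183802/32743)/(63 - 532*269) + 18251/484383 = (34210*(1/8833) - 183802*1/32743)/(63 - 143108) + 18251*(1/484383) = (3110/803 - 183802/32743)/(-143045) + 18251/484383 = -45762276/26292629*(-1/143045) + 18251/484383 = 6537468/537289873615 + 18251/484383 = 9809244121709609/260254080851254545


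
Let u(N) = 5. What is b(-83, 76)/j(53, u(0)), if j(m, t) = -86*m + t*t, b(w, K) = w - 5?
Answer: 88/4533 ≈ 0.019413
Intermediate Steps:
b(w, K) = -5 + w
j(m, t) = t**2 - 86*m (j(m, t) = -86*m + t**2 = t**2 - 86*m)
b(-83, 76)/j(53, u(0)) = (-5 - 83)/(5**2 - 86*53) = -88/(25 - 4558) = -88/(-4533) = -88*(-1/4533) = 88/4533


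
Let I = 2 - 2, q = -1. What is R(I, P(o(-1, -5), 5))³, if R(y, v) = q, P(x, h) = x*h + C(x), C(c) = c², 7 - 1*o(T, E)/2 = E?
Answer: -1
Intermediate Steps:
o(T, E) = 14 - 2*E
P(x, h) = x² + h*x (P(x, h) = x*h + x² = h*x + x² = x² + h*x)
I = 0
R(y, v) = -1
R(I, P(o(-1, -5), 5))³ = (-1)³ = -1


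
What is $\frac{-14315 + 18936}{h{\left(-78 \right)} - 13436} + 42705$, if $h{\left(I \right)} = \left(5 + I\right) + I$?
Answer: $\frac{580228214}{13587} \approx 42705.0$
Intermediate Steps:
$h{\left(I \right)} = 5 + 2 I$
$\frac{-14315 + 18936}{h{\left(-78 \right)} - 13436} + 42705 = \frac{-14315 + 18936}{\left(5 + 2 \left(-78\right)\right) - 13436} + 42705 = \frac{4621}{\left(5 - 156\right) - 13436} + 42705 = \frac{4621}{-151 - 13436} + 42705 = \frac{4621}{-13587} + 42705 = 4621 \left(- \frac{1}{13587}\right) + 42705 = - \frac{4621}{13587} + 42705 = \frac{580228214}{13587}$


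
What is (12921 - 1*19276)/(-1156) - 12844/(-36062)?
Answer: 493971/84388 ≈ 5.8536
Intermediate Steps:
(12921 - 1*19276)/(-1156) - 12844/(-36062) = (12921 - 19276)*(-1/1156) - 12844*(-1/36062) = -6355*(-1/1156) + 26/73 = 6355/1156 + 26/73 = 493971/84388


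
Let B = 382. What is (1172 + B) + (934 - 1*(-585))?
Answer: 3073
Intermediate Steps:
(1172 + B) + (934 - 1*(-585)) = (1172 + 382) + (934 - 1*(-585)) = 1554 + (934 + 585) = 1554 + 1519 = 3073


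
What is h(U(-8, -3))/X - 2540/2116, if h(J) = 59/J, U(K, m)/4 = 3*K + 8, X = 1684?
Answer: -68468971/57013504 ≈ -1.2009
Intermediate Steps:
U(K, m) = 32 + 12*K (U(K, m) = 4*(3*K + 8) = 4*(8 + 3*K) = 32 + 12*K)
h(U(-8, -3))/X - 2540/2116 = (59/(32 + 12*(-8)))/1684 - 2540/2116 = (59/(32 - 96))*(1/1684) - 2540*1/2116 = (59/(-64))*(1/1684) - 635/529 = (59*(-1/64))*(1/1684) - 635/529 = -59/64*1/1684 - 635/529 = -59/107776 - 635/529 = -68468971/57013504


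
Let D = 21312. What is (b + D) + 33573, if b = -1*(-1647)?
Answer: 56532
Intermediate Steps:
b = 1647
(b + D) + 33573 = (1647 + 21312) + 33573 = 22959 + 33573 = 56532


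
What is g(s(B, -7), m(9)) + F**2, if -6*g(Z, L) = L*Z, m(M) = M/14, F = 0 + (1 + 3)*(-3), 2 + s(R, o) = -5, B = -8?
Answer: 579/4 ≈ 144.75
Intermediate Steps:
s(R, o) = -7 (s(R, o) = -2 - 5 = -7)
F = -12 (F = 0 + 4*(-3) = 0 - 12 = -12)
m(M) = M/14 (m(M) = M*(1/14) = M/14)
g(Z, L) = -L*Z/6
g(s(B, -7), m(9)) + F**2 = -1/6*(1/14)*9*(-7) + (-12)**2 = -1/6*9/14*(-7) + 144 = 3/4 + 144 = 579/4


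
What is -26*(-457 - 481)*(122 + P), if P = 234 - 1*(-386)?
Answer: 18095896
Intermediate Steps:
P = 620 (P = 234 + 386 = 620)
-26*(-457 - 481)*(122 + P) = -26*(-457 - 481)*(122 + 620) = -(-24388)*742 = -26*(-695996) = 18095896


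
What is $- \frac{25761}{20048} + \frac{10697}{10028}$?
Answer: $- \frac{10969463}{50260336} \approx -0.21825$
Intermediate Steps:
$- \frac{25761}{20048} + \frac{10697}{10028} = - \frac{10969463}{50260336}$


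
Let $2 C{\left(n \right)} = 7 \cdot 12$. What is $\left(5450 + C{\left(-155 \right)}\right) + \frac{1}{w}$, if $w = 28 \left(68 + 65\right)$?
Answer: $\frac{20452209}{3724} \approx 5492.0$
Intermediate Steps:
$C{\left(n \right)} = 42$ ($C{\left(n \right)} = \frac{7 \cdot 12}{2} = \frac{1}{2} \cdot 84 = 42$)
$w = 3724$ ($w = 28 \cdot 133 = 3724$)
$\left(5450 + C{\left(-155 \right)}\right) + \frac{1}{w} = \left(5450 + 42\right) + \frac{1}{3724} = 5492 + \frac{1}{3724} = \frac{20452209}{3724}$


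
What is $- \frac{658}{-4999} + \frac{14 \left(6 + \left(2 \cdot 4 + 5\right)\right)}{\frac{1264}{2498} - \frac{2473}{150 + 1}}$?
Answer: $- \frac{248816881656}{14963731655} \approx -16.628$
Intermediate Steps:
$- \frac{658}{-4999} + \frac{14 \left(6 + \left(2 \cdot 4 + 5\right)\right)}{\frac{1264}{2498} - \frac{2473}{150 + 1}} = \left(-658\right) \left(- \frac{1}{4999}\right) + \frac{14 \left(6 + \left(8 + 5\right)\right)}{1264 \cdot \frac{1}{2498} - \frac{2473}{151}} = \frac{658}{4999} + \frac{14 \left(6 + 13\right)}{\frac{632}{1249} - \frac{2473}{151}} = \frac{658}{4999} + \frac{14 \cdot 19}{\frac{632}{1249} - \frac{2473}{151}} = \frac{658}{4999} + \frac{266}{- \frac{2993345}{188599}} = \frac{658}{4999} + 266 \left(- \frac{188599}{2993345}\right) = \frac{658}{4999} - \frac{50167334}{2993345} = - \frac{248816881656}{14963731655}$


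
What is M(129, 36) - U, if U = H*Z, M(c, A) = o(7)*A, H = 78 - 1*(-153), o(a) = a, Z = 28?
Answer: -6216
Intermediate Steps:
H = 231 (H = 78 + 153 = 231)
M(c, A) = 7*A
U = 6468 (U = 231*28 = 6468)
M(129, 36) - U = 7*36 - 1*6468 = 252 - 6468 = -6216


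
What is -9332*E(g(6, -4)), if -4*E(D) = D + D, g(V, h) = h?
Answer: -18664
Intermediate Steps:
E(D) = -D/2 (E(D) = -(D + D)/4 = -D/2)
-9332*E(g(6, -4)) = -(-4666)*(-4) = -9332*2 = -18664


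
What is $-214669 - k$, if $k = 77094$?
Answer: $-291763$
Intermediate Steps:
$-214669 - k = -214669 - 77094 = -291763$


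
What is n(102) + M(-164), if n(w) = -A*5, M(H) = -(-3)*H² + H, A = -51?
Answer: 80779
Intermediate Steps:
M(H) = H + 3*H² (M(H) = 3*H² + H = H + 3*H²)
n(w) = 255 (n(w) = -(-51)*5 = -1*(-255) = 255)
n(102) + M(-164) = 255 - 164*(1 + 3*(-164)) = 255 - 164*(1 - 492) = 255 - 164*(-491) = 255 + 80524 = 80779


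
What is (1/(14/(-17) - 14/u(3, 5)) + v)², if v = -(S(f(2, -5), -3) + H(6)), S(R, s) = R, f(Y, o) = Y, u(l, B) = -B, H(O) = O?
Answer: 1585081/28224 ≈ 56.161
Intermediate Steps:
v = -8 (v = -(2 + 6) = -1*8 = -8)
(1/(14/(-17) - 14/u(3, 5)) + v)² = (1/(14/(-17) - 14/((-1*5))) - 8)² = (1/(14*(-1/17) - 14/(-5)) - 8)² = (1/(-14/17 - 14*(-⅕)) - 8)² = (1/(-14/17 + 14/5) - 8)² = (1/(168/85) - 8)² = (85/168 - 8)² = (-1259/168)² = 1585081/28224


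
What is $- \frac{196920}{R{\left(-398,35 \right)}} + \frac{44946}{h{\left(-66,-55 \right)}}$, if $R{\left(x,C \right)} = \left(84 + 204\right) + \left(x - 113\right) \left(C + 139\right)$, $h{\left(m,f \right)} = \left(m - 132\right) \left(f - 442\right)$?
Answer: $\frac{19664557}{7341187} \approx 2.6787$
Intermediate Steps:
$h{\left(m,f \right)} = \left(-442 + f\right) \left(-132 + m\right)$ ($h{\left(m,f \right)} = \left(-132 + m\right) \left(-442 + f\right) = \left(-442 + f\right) \left(-132 + m\right)$)
$R{\left(x,C \right)} = 288 + \left(-113 + x\right) \left(139 + C\right)$
$- \frac{196920}{R{\left(-398,35 \right)}} + \frac{44946}{h{\left(-66,-55 \right)}} = - \frac{196920}{-15419 - 3955 + 139 \left(-398\right) + 35 \left(-398\right)} + \frac{44946}{58344 - -29172 - -7260 - -3630} = - \frac{196920}{-15419 - 3955 - 55322 - 13930} + \frac{44946}{58344 + 29172 + 7260 + 3630} = - \frac{196920}{-88626} + \frac{44946}{98406} = \left(-196920\right) \left(- \frac{1}{88626}\right) + 44946 \cdot \frac{1}{98406} = \frac{32820}{14771} + \frac{227}{497} = \frac{19664557}{7341187}$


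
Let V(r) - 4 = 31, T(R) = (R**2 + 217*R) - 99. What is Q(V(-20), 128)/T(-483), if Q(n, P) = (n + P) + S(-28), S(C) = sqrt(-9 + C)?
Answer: 163/128379 + I*sqrt(37)/128379 ≈ 0.0012697 + 4.7381e-5*I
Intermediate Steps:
T(R) = -99 + R**2 + 217*R
V(r) = 35 (V(r) = 4 + 31 = 35)
Q(n, P) = P + n + I*sqrt(37) (Q(n, P) = (n + P) + sqrt(-9 - 28) = (P + n) + sqrt(-37) = (P + n) + I*sqrt(37) = P + n + I*sqrt(37))
Q(V(-20), 128)/T(-483) = (128 + 35 + I*sqrt(37))/(-99 + (-483)**2 + 217*(-483)) = (163 + I*sqrt(37))/(-99 + 233289 - 104811) = (163 + I*sqrt(37))/128379 = (163 + I*sqrt(37))*(1/128379) = 163/128379 + I*sqrt(37)/128379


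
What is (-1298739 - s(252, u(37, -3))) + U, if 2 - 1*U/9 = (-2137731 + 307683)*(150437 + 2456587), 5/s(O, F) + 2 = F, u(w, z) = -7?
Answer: 386449291940828/9 ≈ 4.2939e+13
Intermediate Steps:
s(O, F) = 5/(-2 + F)
U = 42938811514386 (U = 18 - 9*(-2137731 + 307683)*(150437 + 2456587) = 18 - (-16470432)*2607024 = 18 - 9*(-4770979057152) = 18 + 42938811514368 = 42938811514386)
(-1298739 - s(252, u(37, -3))) + U = (-1298739 - 5/(-2 - 7)) + 42938811514386 = (-1298739 - 5/(-9)) + 42938811514386 = (-1298739 - 5*(-1)/9) + 42938811514386 = (-1298739 - 1*(-5/9)) + 42938811514386 = (-1298739 + 5/9) + 42938811514386 = -11688646/9 + 42938811514386 = 386449291940828/9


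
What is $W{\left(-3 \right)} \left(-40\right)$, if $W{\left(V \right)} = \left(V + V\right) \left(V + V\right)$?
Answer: $-1440$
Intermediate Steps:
$W{\left(V \right)} = 4 V^{2}$ ($W{\left(V \right)} = 2 V 2 V = 4 V^{2}$)
$W{\left(-3 \right)} \left(-40\right) = 4 \left(-3\right)^{2} \left(-40\right) = 4 \cdot 9 \left(-40\right) = 36 \left(-40\right) = -1440$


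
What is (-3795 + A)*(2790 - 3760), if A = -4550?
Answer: 8094650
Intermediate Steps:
(-3795 + A)*(2790 - 3760) = (-3795 - 4550)*(2790 - 3760) = -8345*(-970) = 8094650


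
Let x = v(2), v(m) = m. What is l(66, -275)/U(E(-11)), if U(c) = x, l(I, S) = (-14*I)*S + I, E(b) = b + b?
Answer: 127083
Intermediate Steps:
E(b) = 2*b
l(I, S) = I - 14*I*S (l(I, S) = -14*I*S + I = I - 14*I*S)
x = 2
U(c) = 2
l(66, -275)/U(E(-11)) = (66*(1 - 14*(-275)))/2 = (66*(1 + 3850))*(½) = (66*3851)*(½) = 254166*(½) = 127083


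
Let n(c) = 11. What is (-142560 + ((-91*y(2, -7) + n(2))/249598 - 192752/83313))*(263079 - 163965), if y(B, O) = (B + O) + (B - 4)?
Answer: -48971381326757581928/3465793029 ≈ -1.4130e+10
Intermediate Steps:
y(B, O) = -4 + O + 2*B (y(B, O) = (B + O) + (-4 + B) = -4 + O + 2*B)
(-142560 + ((-91*y(2, -7) + n(2))/249598 - 192752/83313))*(263079 - 163965) = (-142560 + ((-91*(-4 - 7 + 2*2) + 11)/249598 - 192752/83313))*(263079 - 163965) = (-142560 + ((-91*(-4 - 7 + 4) + 11)*(1/249598) - 192752*1/83313))*99114 = (-142560 + ((-91*(-7) + 11)*(1/249598) - 192752/83313))*99114 = (-142560 + ((637 + 11)*(1/249598) - 192752/83313))*99114 = (-142560 + (648*(1/249598) - 192752/83313))*99114 = (-142560 + (324/124799 - 192752/83313))*99114 = (-142560 - 24028263436/10397379087)*99114 = -1482274390906156/10397379087*99114 = -48971381326757581928/3465793029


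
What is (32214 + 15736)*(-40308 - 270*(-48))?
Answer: -1311336600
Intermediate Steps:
(32214 + 15736)*(-40308 - 270*(-48)) = 47950*(-40308 + 12960) = 47950*(-27348) = -1311336600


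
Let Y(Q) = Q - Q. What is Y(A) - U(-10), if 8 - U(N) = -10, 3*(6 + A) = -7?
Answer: -18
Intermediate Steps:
A = -25/3 (A = -6 + (1/3)*(-7) = -6 - 7/3 = -25/3 ≈ -8.3333)
U(N) = 18 (U(N) = 8 - 1*(-10) = 8 + 10 = 18)
Y(Q) = 0
Y(A) - U(-10) = 0 - 1*18 = 0 - 18 = -18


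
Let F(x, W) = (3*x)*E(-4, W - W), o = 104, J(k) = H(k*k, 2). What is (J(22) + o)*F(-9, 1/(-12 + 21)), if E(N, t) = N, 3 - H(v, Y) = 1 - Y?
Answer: 11664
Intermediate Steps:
H(v, Y) = 2 + Y (H(v, Y) = 3 - (1 - Y) = 3 + (-1 + Y) = 2 + Y)
J(k) = 4 (J(k) = 2 + 2 = 4)
F(x, W) = -12*x (F(x, W) = (3*x)*(-4) = -12*x)
(J(22) + o)*F(-9, 1/(-12 + 21)) = (4 + 104)*(-12*(-9)) = 108*108 = 11664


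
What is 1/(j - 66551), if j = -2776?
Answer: -1/69327 ≈ -1.4424e-5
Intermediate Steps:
1/(j - 66551) = 1/(-2776 - 66551) = 1/(-69327) = -1/69327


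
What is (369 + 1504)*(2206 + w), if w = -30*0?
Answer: 4131838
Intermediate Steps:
w = 0
(369 + 1504)*(2206 + w) = (369 + 1504)*(2206 + 0) = 1873*2206 = 4131838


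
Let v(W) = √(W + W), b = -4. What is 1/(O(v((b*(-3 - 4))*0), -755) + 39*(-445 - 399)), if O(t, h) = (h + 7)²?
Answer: 1/526588 ≈ 1.8990e-6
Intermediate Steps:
v(W) = √2*√W (v(W) = √(2*W) = √2*√W)
O(t, h) = (7 + h)²
1/(O(v((b*(-3 - 4))*0), -755) + 39*(-445 - 399)) = 1/((7 - 755)² + 39*(-445 - 399)) = 1/((-748)² + 39*(-844)) = 1/(559504 - 32916) = 1/526588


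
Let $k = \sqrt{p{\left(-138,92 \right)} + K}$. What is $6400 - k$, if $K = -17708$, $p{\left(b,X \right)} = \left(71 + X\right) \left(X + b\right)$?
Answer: $6400 - i \sqrt{25206} \approx 6400.0 - 158.76 i$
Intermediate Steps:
$k = i \sqrt{25206}$ ($k = \sqrt{\left(92^{2} + 71 \cdot 92 + 71 \left(-138\right) + 92 \left(-138\right)\right) - 17708} = \sqrt{\left(8464 + 6532 - 9798 - 12696\right) - 17708} = \sqrt{-7498 - 17708} = \sqrt{-25206} = i \sqrt{25206} \approx 158.76 i$)
$6400 - k = 6400 - i \sqrt{25206}$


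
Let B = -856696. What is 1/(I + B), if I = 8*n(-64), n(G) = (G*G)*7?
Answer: -1/627320 ≈ -1.5941e-6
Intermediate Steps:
n(G) = 7*G**2 (n(G) = G**2*7 = 7*G**2)
I = 229376 (I = 8*(7*(-64)**2) = 8*(7*4096) = 8*28672 = 229376)
1/(I + B) = 1/(229376 - 856696) = 1/(-627320) = -1/627320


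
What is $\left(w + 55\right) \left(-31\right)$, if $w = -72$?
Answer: $527$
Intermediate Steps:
$\left(w + 55\right) \left(-31\right) = \left(-72 + 55\right) \left(-31\right) = \left(-17\right) \left(-31\right) = 527$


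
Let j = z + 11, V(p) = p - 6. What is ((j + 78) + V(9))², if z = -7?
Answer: 7225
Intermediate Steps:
V(p) = -6 + p
j = 4 (j = -7 + 11 = 4)
((j + 78) + V(9))² = ((4 + 78) + (-6 + 9))² = (82 + 3)² = 85² = 7225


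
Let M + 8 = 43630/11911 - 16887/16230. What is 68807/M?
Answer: -4433820557570/346516799 ≈ -12795.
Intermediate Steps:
M = -346516799/64438510 (M = -8 + (43630/11911 - 16887/16230) = -8 + (43630*(1/11911) - 16887*1/16230) = -8 + (43630/11911 - 5629/5410) = -8 + 168991281/64438510 = -346516799/64438510 ≈ -5.3775)
68807/M = 68807/(-346516799/64438510) = 68807*(-64438510/346516799) = -4433820557570/346516799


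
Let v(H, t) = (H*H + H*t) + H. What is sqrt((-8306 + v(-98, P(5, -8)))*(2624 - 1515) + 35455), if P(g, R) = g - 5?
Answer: sqrt(1366255) ≈ 1168.9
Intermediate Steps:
P(g, R) = -5 + g
v(H, t) = H + H**2 + H*t (v(H, t) = (H**2 + H*t) + H = H + H**2 + H*t)
sqrt((-8306 + v(-98, P(5, -8)))*(2624 - 1515) + 35455) = sqrt((-8306 - 98*(1 - 98 + (-5 + 5)))*(2624 - 1515) + 35455) = sqrt((-8306 - 98*(1 - 98 + 0))*1109 + 35455) = sqrt((-8306 - 98*(-97))*1109 + 35455) = sqrt((-8306 + 9506)*1109 + 35455) = sqrt(1200*1109 + 35455) = sqrt(1330800 + 35455) = sqrt(1366255)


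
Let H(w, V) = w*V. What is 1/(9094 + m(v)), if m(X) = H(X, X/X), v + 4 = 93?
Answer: 1/9183 ≈ 0.00010890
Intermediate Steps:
v = 89 (v = -4 + 93 = 89)
H(w, V) = V*w
m(X) = X (m(X) = (X/X)*X = 1*X = X)
1/(9094 + m(v)) = 1/(9094 + 89) = 1/9183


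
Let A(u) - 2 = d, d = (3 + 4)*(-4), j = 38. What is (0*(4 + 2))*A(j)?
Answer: 0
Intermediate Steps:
d = -28 (d = 7*(-4) = -28)
A(u) = -26 (A(u) = 2 - 28 = -26)
(0*(4 + 2))*A(j) = (0*(4 + 2))*(-26) = (0*6)*(-26) = 0*(-26) = 0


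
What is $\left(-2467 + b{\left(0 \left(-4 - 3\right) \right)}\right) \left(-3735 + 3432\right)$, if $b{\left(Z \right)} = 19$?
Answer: $741744$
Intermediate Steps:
$\left(-2467 + b{\left(0 \left(-4 - 3\right) \right)}\right) \left(-3735 + 3432\right) = \left(-2467 + 19\right) \left(-3735 + 3432\right) = \left(-2448\right) \left(-303\right) = 741744$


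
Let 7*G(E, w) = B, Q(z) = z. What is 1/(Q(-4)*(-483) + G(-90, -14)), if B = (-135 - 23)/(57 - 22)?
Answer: 245/473182 ≈ 0.00051777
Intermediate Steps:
B = -158/35 ≈ -4.5143
G(E, w) = -158/245 (G(E, w) = (⅐)*(-158/35) = -158/245)
1/(Q(-4)*(-483) + G(-90, -14)) = 1/(-4*(-483) - 158/245) = 1/(1932 - 158/245) = 1/(473182/245) = 245/473182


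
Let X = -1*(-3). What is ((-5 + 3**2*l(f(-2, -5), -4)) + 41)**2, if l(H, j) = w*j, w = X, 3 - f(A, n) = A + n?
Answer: 5184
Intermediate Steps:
f(A, n) = 3 - A - n (f(A, n) = 3 - (A + n) = 3 + (-A - n) = 3 - A - n)
X = 3
w = 3
l(H, j) = 3*j
((-5 + 3**2*l(f(-2, -5), -4)) + 41)**2 = ((-5 + 3**2*(3*(-4))) + 41)**2 = ((-5 + 9*(-12)) + 41)**2 = ((-5 - 108) + 41)**2 = (-113 + 41)**2 = (-72)**2 = 5184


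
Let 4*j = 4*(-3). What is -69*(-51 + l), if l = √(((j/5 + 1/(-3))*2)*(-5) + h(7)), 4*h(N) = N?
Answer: 3519 - 23*√399/2 ≈ 3289.3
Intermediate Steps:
j = -3 (j = (4*(-3))/4 = (¼)*(-12) = -3)
h(N) = N/4
l = √399/6 (l = √(((-3/5 + 1/(-3))*2)*(-5) + (¼)*7) = √(((-3*⅕ + 1*(-⅓))*2)*(-5) + 7/4) = √(((-⅗ - ⅓)*2)*(-5) + 7/4) = √(-14/15*2*(-5) + 7/4) = √(-28/15*(-5) + 7/4) = √(28/3 + 7/4) = √(133/12) = √399/6 ≈ 3.3292)
-69*(-51 + l) = -69*(-51 + √399/6) = 3519 - 23*√399/2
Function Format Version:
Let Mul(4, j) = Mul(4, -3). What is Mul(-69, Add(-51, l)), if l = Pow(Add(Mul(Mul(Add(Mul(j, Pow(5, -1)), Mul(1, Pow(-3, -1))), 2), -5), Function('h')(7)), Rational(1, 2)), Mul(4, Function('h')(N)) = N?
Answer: Add(3519, Mul(Rational(-23, 2), Pow(399, Rational(1, 2)))) ≈ 3289.3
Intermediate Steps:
j = -3 (j = Mul(Rational(1, 4), Mul(4, -3)) = Mul(Rational(1, 4), -12) = -3)
Function('h')(N) = Mul(Rational(1, 4), N)
l = Mul(Rational(1, 6), Pow(399, Rational(1, 2))) (l = Pow(Add(Mul(Mul(Add(Mul(-3, Pow(5, -1)), Mul(1, Pow(-3, -1))), 2), -5), Mul(Rational(1, 4), 7)), Rational(1, 2)) = Pow(Add(Mul(Mul(Add(Mul(-3, Rational(1, 5)), Mul(1, Rational(-1, 3))), 2), -5), Rational(7, 4)), Rational(1, 2)) = Pow(Add(Mul(Mul(Add(Rational(-3, 5), Rational(-1, 3)), 2), -5), Rational(7, 4)), Rational(1, 2)) = Pow(Add(Mul(Mul(Rational(-14, 15), 2), -5), Rational(7, 4)), Rational(1, 2)) = Pow(Add(Mul(Rational(-28, 15), -5), Rational(7, 4)), Rational(1, 2)) = Pow(Add(Rational(28, 3), Rational(7, 4)), Rational(1, 2)) = Pow(Rational(133, 12), Rational(1, 2)) = Mul(Rational(1, 6), Pow(399, Rational(1, 2))) ≈ 3.3292)
Mul(-69, Add(-51, l)) = Mul(-69, Add(-51, Mul(Rational(1, 6), Pow(399, Rational(1, 2))))) = Add(3519, Mul(Rational(-23, 2), Pow(399, Rational(1, 2))))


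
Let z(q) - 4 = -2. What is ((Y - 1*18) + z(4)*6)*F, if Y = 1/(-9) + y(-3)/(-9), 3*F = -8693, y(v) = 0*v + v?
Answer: 452036/27 ≈ 16742.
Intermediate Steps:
y(v) = v (y(v) = 0 + v = v)
F = -8693/3 (F = (1/3)*(-8693) = -8693/3 ≈ -2897.7)
z(q) = 2 (z(q) = 4 - 2 = 2)
Y = 2/9 (Y = 1/(-9) - 3/(-9) = 1*(-1/9) - 3*(-1/9) = -1/9 + 1/3 = 2/9 ≈ 0.22222)
((Y - 1*18) + z(4)*6)*F = ((2/9 - 1*18) + 2*6)*(-8693/3) = ((2/9 - 18) + 12)*(-8693/3) = (-160/9 + 12)*(-8693/3) = -52/9*(-8693/3) = 452036/27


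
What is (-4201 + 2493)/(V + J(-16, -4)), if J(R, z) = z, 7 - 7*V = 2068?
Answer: 11956/2089 ≈ 5.7233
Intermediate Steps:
V = -2061/7 (V = 1 - ⅐*2068 = 1 - 2068/7 = -2061/7 ≈ -294.43)
(-4201 + 2493)/(V + J(-16, -4)) = (-4201 + 2493)/(-2061/7 - 4) = -1708/(-2089/7) = -1708*(-7/2089) = 11956/2089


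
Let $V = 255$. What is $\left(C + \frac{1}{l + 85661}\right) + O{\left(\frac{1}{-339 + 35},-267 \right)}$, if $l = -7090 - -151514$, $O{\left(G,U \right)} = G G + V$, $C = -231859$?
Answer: $- \frac{4924719843194939}{21263535360} \approx -2.316 \cdot 10^{5}$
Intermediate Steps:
$O{\left(G,U \right)} = 255 + G^{2}$ ($O{\left(G,U \right)} = G G + 255 = G^{2} + 255 = 255 + G^{2}$)
$l = 144424$ ($l = -7090 + 151514 = 144424$)
$\left(C + \frac{1}{l + 85661}\right) + O{\left(\frac{1}{-339 + 35},-267 \right)} = \left(-231859 + \frac{1}{144424 + 85661}\right) + \left(255 + \left(\frac{1}{-339 + 35}\right)^{2}\right) = \left(-231859 + \frac{1}{230085}\right) + \left(255 + \left(\frac{1}{-304}\right)^{2}\right) = \left(-231859 + \frac{1}{230085}\right) + \left(255 + \left(- \frac{1}{304}\right)^{2}\right) = - \frac{53347278014}{230085} + \left(255 + \frac{1}{92416}\right) = - \frac{53347278014}{230085} + \frac{23566081}{92416} = - \frac{4924719843194939}{21263535360}$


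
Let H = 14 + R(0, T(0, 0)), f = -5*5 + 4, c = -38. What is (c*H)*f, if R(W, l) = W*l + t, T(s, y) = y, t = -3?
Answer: 8778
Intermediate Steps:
R(W, l) = -3 + W*l (R(W, l) = W*l - 3 = -3 + W*l)
f = -21 (f = -25 + 4 = -21)
H = 11 (H = 14 + (-3 + 0*0) = 14 + (-3 + 0) = 14 - 3 = 11)
(c*H)*f = -38*11*(-21) = -418*(-21) = 8778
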